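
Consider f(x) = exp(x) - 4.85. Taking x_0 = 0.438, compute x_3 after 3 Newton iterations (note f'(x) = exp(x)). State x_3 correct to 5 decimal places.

1.63691

x_0 = 0.438000: f = -3.300395, f' = 1.549605 → x_1 = 0.438000 - (-3.300395)/(1.549605) = 2.567830
x_1 = 2.567830: f = 8.187503, f' = 13.037503 → x_2 = 2.567830 - (8.187503)/(13.037503) = 1.939834
x_2 = 1.939834: f = 2.107595, f' = 6.957595 → x_3 = 1.939834 - (2.107595)/(6.957595) = 1.636914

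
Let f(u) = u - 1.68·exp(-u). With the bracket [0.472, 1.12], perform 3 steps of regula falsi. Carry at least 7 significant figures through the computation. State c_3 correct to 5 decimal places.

0.77453

f(0.472000) = -0.575906, f(1.120000) = 0.571850
step 1: c = 0.797145, f(c) = 0.040114 > 0 → new bracket [0.472000, 0.797145]
step 2: c = 0.775972, f(c) = 0.002742 > 0 → new bracket [0.472000, 0.775972]
step 3: c = 0.774532, f(c) = 0.000187 > 0 → new bracket [0.472000, 0.774532]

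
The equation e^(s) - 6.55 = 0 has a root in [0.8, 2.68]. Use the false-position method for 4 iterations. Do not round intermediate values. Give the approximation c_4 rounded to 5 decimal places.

1.86040

f(0.800000) = -4.324459, f(2.680000) = 8.035093
step 1: c = 1.457789, f(c) = -2.253549 < 0 → new bracket [1.457789, 2.680000]
step 2: c = 1.725493, f(c) = -0.934709 < 0 → new bracket [1.725493, 2.680000]
step 3: c = 1.824959, f(c) = -0.347460 < 0 → new bracket [1.824959, 2.680000]
step 4: c = 1.860401, f(c) = -0.123689 < 0 → new bracket [1.860401, 2.680000]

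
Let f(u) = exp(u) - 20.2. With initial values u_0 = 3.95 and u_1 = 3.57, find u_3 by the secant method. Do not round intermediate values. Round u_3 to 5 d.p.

3.05780

f(u_0) = 31.735367, f(u_1) = 15.316593
u_2 = 3.570000 - (15.316593)·(3.570000 - 3.950000)/(15.316593 - (31.735367)) = 3.215509; f(u_2) = 4.715974
u_3 = 3.215509 - (4.715974)·(3.215509 - 3.570000)/(4.715974 - (15.316593)) = 3.057804; f(u_3) = 1.080778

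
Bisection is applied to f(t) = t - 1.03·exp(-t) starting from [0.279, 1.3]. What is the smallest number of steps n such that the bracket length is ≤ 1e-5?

17

Initial width b − a = 1.3 − 0.279 = 1.021000.
After n steps the width is (b−a)/2^n; need (b−a)/2^n ≤ 1e-5.
So n ≥ log₂(1.021000/1e-5) = log₂(102100.0000) ≈ 16.6396.
Hence n = 17.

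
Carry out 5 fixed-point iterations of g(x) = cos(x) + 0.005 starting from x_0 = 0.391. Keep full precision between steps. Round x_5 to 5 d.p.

x_1 = g(0.391000) = 0.929528
x_2 = g(0.929528) = 0.603212
x_3 = g(0.603212) = 0.828518
x_4 = g(0.828518) = 0.680969
x_5 = g(0.680969) = 0.781963

0.78196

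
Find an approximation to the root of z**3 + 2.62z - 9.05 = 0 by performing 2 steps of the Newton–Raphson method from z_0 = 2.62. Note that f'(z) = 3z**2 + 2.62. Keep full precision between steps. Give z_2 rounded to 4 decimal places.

1.7002

z_0 = 2.620000: f = 15.799128, f' = 23.213200 → z_1 = 2.620000 - (15.799128)/(23.213200) = 1.939390
z_1 = 1.939390: f = 3.325705, f' = 13.903705 → z_2 = 1.939390 - (3.325705)/(13.903705) = 1.700195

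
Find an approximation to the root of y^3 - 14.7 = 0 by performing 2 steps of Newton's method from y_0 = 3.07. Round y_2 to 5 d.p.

f'(y) = 3y^2
y_0 = 3.070000: f = 14.234443, f' = 28.274700 → y_1 = 3.070000 - (14.234443)/(28.274700) = 2.566566
y_1 = 2.566566: f = 2.206642, f' = 19.761784 → y_2 = 2.566566 - (2.206642)/(19.761784) = 2.454904

2.45490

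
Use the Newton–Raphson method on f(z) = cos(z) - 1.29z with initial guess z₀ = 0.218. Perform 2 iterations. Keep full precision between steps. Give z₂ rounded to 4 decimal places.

0.6281

f'(z) = -sin(z) - 1.29
z_0 = 0.218000: f = 0.695112, f' = -1.506277 → z_1 = 0.218000 - (0.695112)/(-1.506277) = 0.679477
z_1 = 0.679477: f = -0.098623, f' = -1.918386 → z_2 = 0.679477 - (-0.098623)/(-1.918386) = 0.628067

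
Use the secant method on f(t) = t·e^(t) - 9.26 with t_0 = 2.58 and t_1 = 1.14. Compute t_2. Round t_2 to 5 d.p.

1.40904

f(t_0) = 24.788616, f(t_1) = -5.695484
t_2 = 1.140000 - (-5.695484)·(1.140000 - 2.580000)/(-5.695484 - (24.788616)) = 1.409042; f(t_2) = -3.494155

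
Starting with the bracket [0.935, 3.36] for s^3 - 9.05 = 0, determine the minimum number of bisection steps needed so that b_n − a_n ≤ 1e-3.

Initial width b − a = 3.36 − 0.935 = 2.425000.
After n steps the width is (b−a)/2^n; need (b−a)/2^n ≤ 1e-3.
So n ≥ log₂(2.425000/1e-3) = log₂(2425.0000) ≈ 11.2438.
Hence n = 12.

12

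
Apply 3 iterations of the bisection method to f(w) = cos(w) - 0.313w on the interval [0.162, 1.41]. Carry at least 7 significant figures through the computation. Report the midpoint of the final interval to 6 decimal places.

f(0.162000) = 0.936201, f(1.410000) = -0.281226 (opposite signs)
step 1: m = 0.786000, f(m) = 0.460663 > 0 → root in [0.786000, 1.410000]
step 2: m = 1.098000, f(m) = 0.111704 > 0 → root in [1.098000, 1.410000]
step 3: m = 1.254000, f(m) = -0.080978 < 0 → root in [1.098000, 1.254000]
Midpoint of [1.098000, 1.254000] = 1.176000

1.176000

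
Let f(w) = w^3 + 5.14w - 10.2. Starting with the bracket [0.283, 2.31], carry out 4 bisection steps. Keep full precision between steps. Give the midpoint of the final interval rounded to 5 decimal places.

1.48653

f(0.283000) = -8.722715, f(2.310000) = 13.999791 (opposite signs)
step 1: m = 1.296500, f(m) = -1.356687 < 0 → root in [1.296500, 2.310000]
step 2: m = 1.803250, f(m) = 4.932352 > 0 → root in [1.296500, 1.803250]
step 3: m = 1.549875, f(m) = 1.489332 > 0 → root in [1.296500, 1.549875]
step 4: m = 1.423188, f(m) = -0.002203 < 0 → root in [1.423188, 1.549875]
Midpoint of [1.423188, 1.549875] = 1.486531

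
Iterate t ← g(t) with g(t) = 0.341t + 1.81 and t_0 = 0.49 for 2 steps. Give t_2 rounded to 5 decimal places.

2.48419

t_1 = g(0.490000) = 1.977090
t_2 = g(1.977090) = 2.484188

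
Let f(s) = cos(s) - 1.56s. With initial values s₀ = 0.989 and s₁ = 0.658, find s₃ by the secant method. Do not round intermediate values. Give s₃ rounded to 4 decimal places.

0.5475

f(s_0) = -0.993314, f(s_1) = -0.235263
s_2 = 0.658000 - (-0.235263)·(0.658000 - 0.989000)/(-0.235263 - (-0.993314)) = 0.555273; f(s_2) = -0.016470
s_3 = 0.555273 - (-0.016470)·(0.555273 - 0.658000)/(-0.016470 - (-0.235263)) = 0.547540; f(s_3) = -0.000355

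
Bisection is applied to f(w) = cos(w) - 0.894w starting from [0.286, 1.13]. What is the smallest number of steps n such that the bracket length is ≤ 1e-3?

Initial width b − a = 1.13 − 0.286 = 0.844000.
After n steps the width is (b−a)/2^n; need (b−a)/2^n ≤ 1e-3.
So n ≥ log₂(0.844000/1e-3) = log₂(844.0000) ≈ 9.7211.
Hence n = 10.

10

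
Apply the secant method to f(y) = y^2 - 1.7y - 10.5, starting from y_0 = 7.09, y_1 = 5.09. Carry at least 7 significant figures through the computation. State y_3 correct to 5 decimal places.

f(y_0) = 27.715100, f(y_1) = 6.755100
y_2 = 5.090000 - (6.755100)·(5.090000 - 7.090000)/(6.755100 - (27.715100)) = 4.445429; f(y_2) = 1.704612
y_3 = 4.445429 - (1.704612)·(4.445429 - 5.090000)/(1.704612 - (6.755100)) = 4.227877; f(y_3) = 0.187556

4.22788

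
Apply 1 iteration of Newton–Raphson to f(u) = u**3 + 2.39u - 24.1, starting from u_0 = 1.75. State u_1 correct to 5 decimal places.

Newton update: u ← u − f(u)/f'(u).
f'(u) = 3u**2 + 2.39
u_0 = 1.750000: f = -14.558125, f' = 11.577500 → u_1 = 1.750000 - (-14.558125)/(11.577500) = 3.007450

3.00745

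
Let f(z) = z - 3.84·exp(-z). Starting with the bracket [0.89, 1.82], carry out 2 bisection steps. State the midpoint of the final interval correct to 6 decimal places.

f(0.890000) = -0.686918, f(1.820000) = 1.197821 (opposite signs)
step 1: m = 1.355000, f(m) = 0.364482 > 0 → root in [0.890000, 1.355000]
step 2: m = 1.122500, f(m) = -0.127286 < 0 → root in [1.122500, 1.355000]
Midpoint of [1.122500, 1.355000] = 1.238750

1.238750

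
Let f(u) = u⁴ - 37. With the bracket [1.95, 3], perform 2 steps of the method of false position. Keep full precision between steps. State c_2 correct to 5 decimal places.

2.42073

f(1.950000) = -22.540994, f(3.000000) = 44.000000
step 1: c = 2.305691, f(c) = -8.737893 < 0 → new bracket [2.305691, 3.000000]
step 2: c = 2.420728, f(c) = -2.661295 < 0 → new bracket [2.420728, 3.000000]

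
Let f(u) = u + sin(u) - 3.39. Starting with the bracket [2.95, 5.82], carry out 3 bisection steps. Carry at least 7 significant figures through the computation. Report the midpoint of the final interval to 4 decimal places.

4.2056

f(2.950000) = -0.249577, f(5.820000) = 1.983200 (opposite signs)
step 1: m = 4.385000, f(m) = 0.048115 > 0 → root in [2.950000, 4.385000]
step 2: m = 3.667500, f(m) = -0.224498 < 0 → root in [3.667500, 4.385000]
step 3: m = 4.026250, f(m) = -0.137448 < 0 → root in [4.026250, 4.385000]
Midpoint of [4.026250, 4.385000] = 4.205625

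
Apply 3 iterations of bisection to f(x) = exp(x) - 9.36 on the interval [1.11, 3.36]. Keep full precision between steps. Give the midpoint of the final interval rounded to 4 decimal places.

2.3756

f(1.110000) = -6.325642, f(3.360000) = 19.429191 (opposite signs)
step 1: m = 2.235000, f(m) = -0.013518 < 0 → root in [2.235000, 3.360000]
step 2: m = 2.797500, f(m) = 7.043587 > 0 → root in [2.235000, 2.797500]
step 3: m = 2.516250, f(m) = 3.022077 > 0 → root in [2.235000, 2.516250]
Midpoint of [2.235000, 2.516250] = 2.375625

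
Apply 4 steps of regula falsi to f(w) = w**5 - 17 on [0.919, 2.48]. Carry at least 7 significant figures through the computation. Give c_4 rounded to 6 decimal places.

False-position update: c = (a·f(b) − b·f(a))/(f(b) − f(a)); replace the endpoint whose sign matches f(c).
f(0.919000) = -16.344493, f(2.480000) = 76.812002
step 1: c = 1.192881, f(c) = -14.584624 < 0 → new bracket [1.192881, 2.480000]
step 2: c = 1.398273, f(c) = -11.654855 < 0 → new bracket [1.398273, 2.480000]
step 3: c = 1.540782, f(c) = -8.316267 < 0 → new bracket [1.540782, 2.480000]
step 4: c = 1.632535, f(c) = -5.403869 < 0 → new bracket [1.632535, 2.480000]

1.632535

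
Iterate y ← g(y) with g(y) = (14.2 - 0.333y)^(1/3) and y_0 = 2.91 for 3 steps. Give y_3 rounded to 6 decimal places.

2.375728

y_1 = g(2.910000) = 2.365178
y_2 = g(2.365178) = 2.375940
y_3 = g(2.375940) = 2.375728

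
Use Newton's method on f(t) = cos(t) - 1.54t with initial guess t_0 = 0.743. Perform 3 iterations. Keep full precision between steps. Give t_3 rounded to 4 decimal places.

f'(t) = -sin(t) - 1.54
t_0 = 0.743000: f = -0.407778, f' = -2.216500 → t_1 = 0.743000 - (-0.407778)/(-2.216500) = 0.559026
t_1 = 0.559026: f = -0.013129, f' = -2.070361 → t_2 = 0.559026 - (-0.013129)/(-2.070361) = 0.552685
t_2 = 0.552685: f = -0.000017, f' = -2.064974 → t_3 = 0.552685 - (-0.000017)/(-2.064974) = 0.552677

0.5527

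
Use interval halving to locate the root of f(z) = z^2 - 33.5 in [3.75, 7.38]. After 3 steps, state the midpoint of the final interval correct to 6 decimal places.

f(3.750000) = -19.437500, f(7.380000) = 20.964400 (opposite signs)
step 1: m = 5.565000, f(m) = -2.530775 < 0 → root in [5.565000, 7.380000]
step 2: m = 6.472500, f(m) = 8.393256 > 0 → root in [5.565000, 6.472500]
step 3: m = 6.018750, f(m) = 2.725352 > 0 → root in [5.565000, 6.018750]
Midpoint of [5.565000, 6.018750] = 5.791875

5.791875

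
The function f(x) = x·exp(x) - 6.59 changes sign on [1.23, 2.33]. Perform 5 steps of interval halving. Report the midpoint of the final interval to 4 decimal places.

f(1.230000) = -2.381888, f(2.330000) = 17.357604 (opposite signs)
step 1: m = 1.780000, f(m) = 3.965144 > 0 → root in [1.230000, 1.780000]
step 2: m = 1.505000, f(m) = 0.188751 > 0 → root in [1.230000, 1.505000]
step 3: m = 1.367500, f(m) = -1.221845 < 0 → root in [1.367500, 1.505000]
step 4: m = 1.436250, f(m) = -0.550715 < 0 → root in [1.436250, 1.505000]
step 5: m = 1.470625, f(m) = -0.189907 < 0 → root in [1.470625, 1.505000]
Midpoint of [1.470625, 1.505000] = 1.487812

1.4878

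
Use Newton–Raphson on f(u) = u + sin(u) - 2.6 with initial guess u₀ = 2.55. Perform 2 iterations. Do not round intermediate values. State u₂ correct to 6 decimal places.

1.378540

f'(u) = 1 + cos(u)
u_0 = 2.550000: f = 0.507684, f' = 0.169946 → u_1 = 2.550000 - (0.507684)/(0.169946) = -0.437316
u_1 = -0.437316: f = -3.460825, f' = 1.905892 → u_2 = -0.437316 - (-3.460825)/(1.905892) = 1.378540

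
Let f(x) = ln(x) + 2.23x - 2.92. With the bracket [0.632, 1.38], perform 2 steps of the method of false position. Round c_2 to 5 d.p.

f(0.632000) = -1.969506, f(1.380000) = 0.479483
step 1: c = 1.233550, f(c) = 0.040714 > 0 → new bracket [0.632000, 1.233550]
step 2: c = 1.221367, f(c) = 0.003619 > 0 → new bracket [0.632000, 1.221367]

1.22137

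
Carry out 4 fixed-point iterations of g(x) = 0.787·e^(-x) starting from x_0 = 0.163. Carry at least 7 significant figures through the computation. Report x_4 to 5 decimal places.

0.46517

x_1 = g(0.163000) = 0.668628
x_2 = g(0.668628) = 0.403267
x_3 = g(0.403267) = 0.525821
x_4 = g(0.525821) = 0.465172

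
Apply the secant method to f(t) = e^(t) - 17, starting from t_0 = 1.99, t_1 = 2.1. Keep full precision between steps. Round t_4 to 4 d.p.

2.8032

Secant update: t_(k+1) = t_k − f(t_k)·(t_k − t_(k-1))/(f(t_k) − f(t_(k-1))).
f(t_0) = -9.684466, f(t_1) = -8.833830
t_2 = 2.100000 - (-8.833830)·(2.100000 - 1.990000)/(-8.833830 - (-9.684466)) = 3.242347; f(t_2) = 8.593709
t_3 = 3.242347 - (8.593709)·(3.242347 - 2.100000)/(8.593709 - (-8.833830)) = 2.679043; f(t_3) = -2.428857
t_4 = 2.679043 - (-2.428857)·(2.679043 - 3.242347)/(-2.428857 - (8.593709)) = 2.803169; f(t_4) = -0.503161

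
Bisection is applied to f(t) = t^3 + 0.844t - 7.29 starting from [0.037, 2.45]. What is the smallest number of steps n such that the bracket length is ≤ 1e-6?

Initial width b − a = 2.45 − 0.037 = 2.413000.
After n steps the width is (b−a)/2^n; need (b−a)/2^n ≤ 1e-6.
So n ≥ log₂(2.413000/1e-6) = log₂(2413000.0000) ≈ 21.2024.
Hence n = 22.

22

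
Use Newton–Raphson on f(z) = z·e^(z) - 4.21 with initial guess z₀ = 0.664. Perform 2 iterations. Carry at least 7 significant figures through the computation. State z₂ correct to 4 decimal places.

1.2989

f'(z) = (z + 1)·e^(z)
z_0 = 0.664000: f = -2.920149, f' = 3.232398 → z_1 = 0.664000 - (-2.920149)/(3.232398) = 1.567400
z_1 = 1.567400: f = 3.304379, f' = 12.308546 → z_2 = 1.567400 - (3.304379)/(12.308546) = 1.298938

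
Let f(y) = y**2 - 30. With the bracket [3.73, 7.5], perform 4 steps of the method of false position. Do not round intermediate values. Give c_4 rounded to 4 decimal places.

5.4760

False-position update: c = (a·f(b) − b·f(a))/(f(b) − f(a)); replace the endpoint whose sign matches f(c).
f(3.730000) = -16.087100, f(7.500000) = 26.250000
step 1: c = 5.162511, f(c) = -3.348479 < 0 → new bracket [5.162511, 7.500000]
step 2: c = 5.426951, f(c) = -0.548198 < 0 → new bracket [5.426951, 7.500000]
step 3: c = 5.469359, f(c) = -0.086114 < 0 → new bracket [5.469359, 7.500000]
step 4: c = 5.475999, f(c) = -0.013439 < 0 → new bracket [5.475999, 7.500000]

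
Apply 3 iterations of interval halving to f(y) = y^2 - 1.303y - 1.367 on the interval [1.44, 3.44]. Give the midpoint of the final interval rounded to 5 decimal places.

f(1.440000) = -1.169720, f(3.440000) = 5.984280 (opposite signs)
step 1: m = 2.440000, f(m) = 1.407280 > 0 → root in [1.440000, 2.440000]
step 2: m = 1.940000, f(m) = -0.131220 < 0 → root in [1.940000, 2.440000]
step 3: m = 2.190000, f(m) = 0.575530 > 0 → root in [1.940000, 2.190000]
Midpoint of [1.940000, 2.190000] = 2.065000

2.06500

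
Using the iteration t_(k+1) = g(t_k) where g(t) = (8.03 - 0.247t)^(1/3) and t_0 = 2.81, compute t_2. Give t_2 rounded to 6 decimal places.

t_1 = g(2.810000) = 1.943055
t_2 = g(1.943055) = 1.961780

1.961780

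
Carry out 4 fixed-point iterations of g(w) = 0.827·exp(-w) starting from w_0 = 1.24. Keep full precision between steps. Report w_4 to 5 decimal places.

w_1 = g(1.240000) = 0.239321
w_2 = g(0.239321) = 0.650983
w_3 = g(0.650983) = 0.431308
w_4 = g(0.431308) = 0.537268

0.53727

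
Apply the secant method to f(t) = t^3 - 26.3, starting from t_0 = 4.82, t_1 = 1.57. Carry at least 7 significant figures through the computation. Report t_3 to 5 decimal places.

3.60442

f(t_0) = 85.680168, f(t_1) = -22.430107
t_2 = 1.570000 - (-22.430107)·(1.570000 - 4.820000)/(-22.430107 - (85.680168)) = 2.244292; f(t_2) = -14.995852
t_3 = 2.244292 - (-14.995852)·(2.244292 - 1.570000)/(-14.995852 - (-22.430107)) = 3.604425; f(t_3) = 20.528244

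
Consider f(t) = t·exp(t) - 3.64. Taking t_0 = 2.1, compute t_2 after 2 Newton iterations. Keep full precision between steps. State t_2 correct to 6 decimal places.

f'(t) = (t + 1)·exp(t)
t_0 = 2.100000: f = 13.508957, f' = 25.315127 → t_1 = 2.100000 - (13.508957)/(25.315127) = 1.566368
t_1 = 1.566368: f = 3.861687, f' = 12.290910 → t_2 = 1.566368 - (3.861687)/(12.290910) = 1.252178

1.252178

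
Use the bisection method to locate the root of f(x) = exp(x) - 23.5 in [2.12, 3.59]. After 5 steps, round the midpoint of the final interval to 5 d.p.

3.15359

f(2.120000) = -15.168863, f(3.590000) = 12.734076 (opposite signs)
step 1: m = 2.855000, f(m) = -6.125563 < 0 → root in [2.855000, 3.590000]
step 2: m = 3.222500, f(m) = 1.590769 > 0 → root in [2.855000, 3.222500]
step 3: m = 3.038750, f(m) = -2.620872 < 0 → root in [3.038750, 3.222500]
step 4: m = 3.130625, f(m) = -0.611720 < 0 → root in [3.130625, 3.222500]
step 5: m = 3.176563, f(m) = 0.464235 > 0 → root in [3.130625, 3.176563]
Midpoint of [3.130625, 3.176563] = 3.153594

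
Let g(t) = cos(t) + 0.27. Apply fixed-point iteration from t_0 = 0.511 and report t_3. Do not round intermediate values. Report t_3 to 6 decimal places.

t_1 = g(0.511000) = 1.142256
t_2 = g(1.142256) = 0.685544
t_3 = g(0.685544) = 1.044075

1.044075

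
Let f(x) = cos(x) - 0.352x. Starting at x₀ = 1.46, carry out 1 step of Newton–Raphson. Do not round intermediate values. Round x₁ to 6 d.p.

1.160305

f'(x) = -sin(x) - 0.352
x_0 = 1.460000: f = -0.403350, f' = -1.345868 → x_1 = 1.460000 - (-0.403350)/(-1.345868) = 1.160305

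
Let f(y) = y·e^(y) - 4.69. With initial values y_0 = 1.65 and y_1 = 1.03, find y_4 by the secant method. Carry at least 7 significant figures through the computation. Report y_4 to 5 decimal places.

Secant update: y_(k+1) = y_k − f(y_k)·(y_k − y_(k-1))/(f(y_k) − f(y_(k-1))).
f(y_0) = 3.901517, f(y_1) = -1.804902
y_2 = 1.030000 - (-1.804902)·(1.030000 - 1.650000)/(-1.804902 - (3.901517)) = 1.226102; f(y_2) = -0.511544
y_3 = 1.226102 - (-0.511544)·(1.226102 - 1.030000)/(-0.511544 - (-1.804902)) = 1.303663; f(y_3) = 0.111083
y_4 = 1.303663 - (0.111083)·(1.303663 - 1.226102)/(0.111083 - (-0.511544)) = 1.289826; f(y_4) = -0.005156

1.28983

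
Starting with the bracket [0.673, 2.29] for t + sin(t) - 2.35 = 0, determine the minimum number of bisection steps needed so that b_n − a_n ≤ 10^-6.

21

Initial width b − a = 2.29 − 0.673 = 1.617000.
After n steps the width is (b−a)/2^n; need (b−a)/2^n ≤ 10^-6.
So n ≥ log₂(1.617000/10^-6) = log₂(1617000.0000) ≈ 20.6249.
Hence n = 21.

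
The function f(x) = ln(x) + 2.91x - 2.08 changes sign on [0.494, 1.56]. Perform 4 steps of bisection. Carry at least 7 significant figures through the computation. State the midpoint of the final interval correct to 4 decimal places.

0.7938

f(0.494000) = -1.347680, f(1.560000) = 2.904286 (opposite signs)
step 1: m = 1.027000, f(m) = 0.935212 > 0 → root in [0.494000, 1.027000]
step 2: m = 0.760500, f(m) = -0.140724 < 0 → root in [0.760500, 1.027000]
step 3: m = 0.893750, f(m) = 0.408483 > 0 → root in [0.760500, 0.893750]
step 4: m = 0.827125, f(m) = 0.137134 > 0 → root in [0.760500, 0.827125]
Midpoint of [0.760500, 0.827125] = 0.793813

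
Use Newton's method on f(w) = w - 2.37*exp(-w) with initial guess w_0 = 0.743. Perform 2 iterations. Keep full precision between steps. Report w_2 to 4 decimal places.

0.9326

Newton update: w ← w − f(w)/f'(w).
f'(w) = 1 + 2.37*exp(-w)
w_0 = 0.743000: f = -0.384373, f' = 2.127373 → w_1 = 0.743000 - (-0.384373)/(2.127373) = 0.923680
w_1 = 0.923680: f = -0.017342, f' = 1.941021 → w_2 = 0.923680 - (-0.017342)/(1.941021) = 0.932614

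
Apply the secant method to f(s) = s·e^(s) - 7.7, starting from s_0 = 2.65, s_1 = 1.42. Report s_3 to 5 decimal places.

1.59335

Secant update: s_(k+1) = s_k − f(s_k)·(s_k − s_(k-1))/(f(s_k) − f(s_(k-1))).
f(s_0) = 29.808202, f(s_1) = -1.825289
s_2 = 1.420000 - (-1.825289)·(1.420000 - 2.650000)/(-1.825289 - (29.808202)) = 1.490972; f(s_2) = -1.077977
s_3 = 1.490972 - (-1.077977)·(1.490972 - 1.420000)/(-1.077977 - (-1.825289)) = 1.593348; f(s_3) = 0.139583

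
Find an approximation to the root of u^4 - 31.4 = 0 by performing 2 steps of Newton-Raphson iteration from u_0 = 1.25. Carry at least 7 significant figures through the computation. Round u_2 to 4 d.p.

3.7820

f'(u) = 4u^3
u_0 = 1.250000: f = -28.958594, f' = 7.812500 → u_1 = 1.250000 - (-28.958594)/(7.812500) = 4.956700
u_1 = 4.956700: f = 572.229613, f' = 487.122169 → u_2 = 4.956700 - (572.229613)/(487.122169) = 3.781985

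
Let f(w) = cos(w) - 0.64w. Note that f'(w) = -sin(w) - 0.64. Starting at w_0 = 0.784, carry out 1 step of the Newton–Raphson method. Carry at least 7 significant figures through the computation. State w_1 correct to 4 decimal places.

0.9373

Newton update: w ← w − f(w)/f'(w).
w_0 = 0.784000: f = 0.206335, f' = -1.346117 → w_1 = 0.784000 - (0.206335)/(-1.346117) = 0.937281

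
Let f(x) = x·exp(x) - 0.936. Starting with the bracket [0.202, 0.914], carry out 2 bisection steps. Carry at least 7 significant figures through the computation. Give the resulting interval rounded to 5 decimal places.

f(0.202000) = -0.688783, f(0.914000) = 1.343772 (opposite signs)
step 1: m = 0.558000, f(m) = 0.038923 > 0 → root in [0.202000, 0.558000]
step 2: m = 0.380000, f(m) = -0.380332 < 0 → root in [0.380000, 0.558000]

[0.38000, 0.55800]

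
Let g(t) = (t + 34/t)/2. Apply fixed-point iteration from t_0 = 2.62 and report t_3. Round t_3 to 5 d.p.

5.83602

t_1 = g(2.620000) = 7.798550
t_2 = g(7.798550) = 6.079167
t_3 = g(6.079167) = 5.836019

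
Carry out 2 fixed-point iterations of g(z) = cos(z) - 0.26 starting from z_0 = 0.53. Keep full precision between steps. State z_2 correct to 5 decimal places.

0.56375

z_1 = g(0.530000) = 0.602807
z_2 = g(0.602807) = 0.563747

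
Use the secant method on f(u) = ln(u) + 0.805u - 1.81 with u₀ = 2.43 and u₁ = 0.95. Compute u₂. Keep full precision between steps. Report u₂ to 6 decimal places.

f(u_0) = 1.034041, f(u_1) = -1.096543
u_2 = 0.950000 - (-1.096543)·(0.950000 - 2.430000)/(-1.096543 - (1.034041)) = 1.711708; f(u_2) = 0.105417

1.711708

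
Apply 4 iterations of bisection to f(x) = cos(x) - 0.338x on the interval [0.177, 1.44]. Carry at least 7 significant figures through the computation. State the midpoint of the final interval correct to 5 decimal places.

f(0.177000) = 0.924550, f(1.440000) = -0.356296 (opposite signs)
step 1: m = 0.808500, f(m) = 0.417311 > 0 → root in [0.808500, 1.440000]
step 2: m = 1.124250, f(m) = 0.051857 > 0 → root in [1.124250, 1.440000]
step 3: m = 1.282125, f(m) = -0.148679 < 0 → root in [1.124250, 1.282125]
step 4: m = 1.203187, f(m) = -0.047292 < 0 → root in [1.124250, 1.203187]
Midpoint of [1.124250, 1.203187] = 1.163719

1.16372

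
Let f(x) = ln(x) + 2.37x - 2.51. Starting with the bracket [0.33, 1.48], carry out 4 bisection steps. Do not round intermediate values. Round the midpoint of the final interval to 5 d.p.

1.01281

f(0.330000) = -2.836563, f(1.480000) = 1.389642 (opposite signs)
step 1: m = 0.905000, f(m) = -0.464970 < 0 → root in [0.905000, 1.480000]
step 2: m = 1.192500, f(m) = 0.492277 > 0 → root in [0.905000, 1.192500]
step 3: m = 1.048750, f(m) = 0.023136 > 0 → root in [0.905000, 1.048750]
step 4: m = 0.976875, f(m) = -0.218203 < 0 → root in [0.976875, 1.048750]
Midpoint of [0.976875, 1.048750] = 1.012813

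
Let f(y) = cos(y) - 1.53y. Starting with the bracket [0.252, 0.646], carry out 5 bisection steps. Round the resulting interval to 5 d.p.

f(0.252000) = 0.582856, f(0.646000) = -0.189882 (opposite signs)
step 1: m = 0.449000, f(m) = 0.213912 > 0 → root in [0.449000, 0.646000]
step 2: m = 0.547500, f(m) = 0.016154 > 0 → root in [0.547500, 0.646000]
step 3: m = 0.596750, f(m) = -0.085861 < 0 → root in [0.547500, 0.596750]
step 4: m = 0.572125, f(m) = -0.034599 < 0 → root in [0.547500, 0.572125]
step 5: m = 0.559813, f(m) = -0.009158 < 0 → root in [0.547500, 0.559813]

[0.54750, 0.55981]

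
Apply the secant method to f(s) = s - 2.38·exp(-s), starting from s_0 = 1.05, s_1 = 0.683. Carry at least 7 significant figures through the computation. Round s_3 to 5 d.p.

0.93511

Secant update: s_(k+1) = s_k − f(s_k)·(s_k − s_(k-1))/(f(s_k) − f(s_(k-1))).
f(s_0) = 0.217148, f(s_1) = -0.519137
s_2 = 0.683000 - (-0.519137)·(0.683000 - 1.050000)/(-0.519137 - (0.217148)) = 0.941763; f(s_2) = 0.013706
s_3 = 0.941763 - (0.013706)·(0.941763 - 0.683000)/(0.013706 - (-0.519137)) = 0.935107; f(s_3) = 0.000852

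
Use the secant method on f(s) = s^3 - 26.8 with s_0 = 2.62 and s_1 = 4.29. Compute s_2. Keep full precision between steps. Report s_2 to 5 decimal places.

2.86146

f(s_0) = -8.815272, f(s_1) = 52.153589
s_2 = 4.290000 - (52.153589)·(4.290000 - 2.620000)/(52.153589 - (-8.815272)) = 2.861459; f(s_2) = -3.370514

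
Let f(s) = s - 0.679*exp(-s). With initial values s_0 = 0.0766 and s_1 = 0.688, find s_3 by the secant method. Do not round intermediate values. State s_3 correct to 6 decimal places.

0.437612

Secant update: s_(k+1) = s_k − f(s_k)·(s_k − s_(k-1))/(f(s_k) − f(s_(k-1))).
f(s_0) = -0.552331, f(s_1) = 0.346748
s_2 = 0.688000 - (0.346748)·(0.688000 - 0.076600)/(0.346748 - (-0.552331)) = 0.452201; f(s_2) = 0.020204
s_3 = 0.452201 - (0.020204)·(0.452201 - 0.688000)/(0.020204 - (0.346748)) = 0.437612; f(s_3) = -0.000734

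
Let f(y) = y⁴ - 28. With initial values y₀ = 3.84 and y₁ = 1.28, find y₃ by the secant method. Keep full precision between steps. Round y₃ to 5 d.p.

f(y_0) = 189.432719, f(y_1) = -25.315645
y_2 = 1.280000 - (-25.315645)·(1.280000 - 3.840000)/(-25.315645 - (189.432719)) = 1.581786; f(y_2) = -21.739761
y_3 = 1.581786 - (-21.739761)·(1.581786 - 1.280000)/(-21.739761 - (-25.315645)) = 3.416508; f(y_3) = 108.247960

3.41651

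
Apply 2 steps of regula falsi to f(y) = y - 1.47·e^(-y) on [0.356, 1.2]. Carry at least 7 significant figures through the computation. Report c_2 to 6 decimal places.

f(0.356000) = -0.673695, f(1.200000) = 0.757245
step 1: c = 0.753360, f(c) = 0.061311 > 0 → new bracket [0.356000, 0.753360]
step 2: c = 0.720214, f(c) = 0.004842 > 0 → new bracket [0.356000, 0.720214]

0.720214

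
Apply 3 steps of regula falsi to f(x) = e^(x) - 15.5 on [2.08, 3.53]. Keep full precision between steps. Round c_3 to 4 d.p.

2.7108

f(2.080000) = -7.495531, f(3.530000) = 18.623968
step 1: c = 2.496108, f(c) = -3.364834 < 0 → new bracket [2.496108, 3.530000]
step 2: c = 2.654319, f(c) = -1.284701 < 0 → new bracket [2.654319, 3.530000]
step 3: c = 2.710826, f(c) = -0.458301 < 0 → new bracket [2.710826, 3.530000]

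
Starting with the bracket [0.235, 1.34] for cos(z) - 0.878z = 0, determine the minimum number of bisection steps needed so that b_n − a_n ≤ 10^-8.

27

Initial width b − a = 1.34 − 0.235 = 1.105000.
After n steps the width is (b−a)/2^n; need (b−a)/2^n ≤ 10^-8.
So n ≥ log₂(1.105000/10^-8) = log₂(110500000.0000) ≈ 26.7195.
Hence n = 27.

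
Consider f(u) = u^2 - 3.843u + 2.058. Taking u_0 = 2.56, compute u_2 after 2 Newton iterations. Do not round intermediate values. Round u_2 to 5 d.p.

f'(u) = 2u - 3.843
u_0 = 2.560000: f = -1.226480, f' = 1.277000 → u_1 = 2.560000 - (-1.226480)/(1.277000) = 3.520439
u_1 = 3.520439: f = 0.922442, f' = 3.197877 → u_2 = 3.520439 - (0.922442)/(3.197877) = 3.231984

3.23198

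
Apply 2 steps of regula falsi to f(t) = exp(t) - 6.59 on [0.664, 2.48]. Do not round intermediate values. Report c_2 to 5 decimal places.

1.77936

False-position update: c = (a·f(b) − b·f(a))/(f(b) − f(a)); replace the endpoint whose sign matches f(c).
f(0.664000) = -4.647453, f(2.480000) = 5.351264
step 1: c = 1.508086, f(c) = -2.071926 < 0 → new bracket [1.508086, 2.480000]
step 2: c = 1.779362, f(c) = -0.663926 < 0 → new bracket [1.779362, 2.480000]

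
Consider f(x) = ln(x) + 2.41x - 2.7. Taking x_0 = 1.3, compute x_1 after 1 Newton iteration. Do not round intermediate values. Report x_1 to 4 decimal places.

f'(x) = 1/x + 2.41
x_0 = 1.300000: f = 0.695364, f' = 3.179231 → x_1 = 1.300000 - (0.695364)/(3.179231) = 1.081279

1.0813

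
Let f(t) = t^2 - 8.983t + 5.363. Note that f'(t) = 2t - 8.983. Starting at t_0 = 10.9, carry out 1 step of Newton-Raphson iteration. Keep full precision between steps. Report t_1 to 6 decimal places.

8.851291

t_0 = 10.900000: f = 26.258300, f' = 12.817000 → t_1 = 10.900000 - (26.258300)/(12.817000) = 8.851291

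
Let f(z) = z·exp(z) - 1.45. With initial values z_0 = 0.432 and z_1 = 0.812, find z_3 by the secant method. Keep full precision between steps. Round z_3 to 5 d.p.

0.70987

f(z_0) = -0.784575, f(z_1) = 0.378956
z_2 = 0.812000 - (0.378956)·(0.812000 - 0.432000)/(0.378956 - (-0.784575)) = 0.688236; f(z_2) = -0.080271
z_3 = 0.688236 - (-0.080271)·(0.688236 - 0.812000)/(-0.080271 - (0.378956)) = 0.709870; f(z_3) = -0.006320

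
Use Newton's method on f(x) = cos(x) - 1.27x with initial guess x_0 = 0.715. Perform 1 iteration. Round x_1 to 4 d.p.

f'(x) = -sin(x) - 1.27
x_0 = 0.715000: f = -0.152957, f' = -1.925617 → x_1 = 0.715000 - (-0.152957)/(-1.925617) = 0.635567

0.6356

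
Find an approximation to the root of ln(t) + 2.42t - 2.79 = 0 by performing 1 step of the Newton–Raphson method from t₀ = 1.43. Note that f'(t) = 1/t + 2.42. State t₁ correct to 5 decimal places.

1.10035

t_0 = 1.430000: f = 1.028274, f' = 3.119301 → t_1 = 1.430000 - (1.028274)/(3.119301) = 1.100351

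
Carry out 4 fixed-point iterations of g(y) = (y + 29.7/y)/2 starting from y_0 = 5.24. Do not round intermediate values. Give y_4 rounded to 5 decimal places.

y_1 = g(5.240000) = 5.453969
y_2 = g(5.453969) = 5.449772
y_3 = g(5.449772) = 5.449771
y_4 = g(5.449771) = 5.449771

5.44977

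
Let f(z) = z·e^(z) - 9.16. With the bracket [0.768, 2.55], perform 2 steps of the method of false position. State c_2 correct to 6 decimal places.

1.443339

False-position update: c = (a·f(b) − b·f(a))/(f(b) − f(a)); replace the endpoint whose sign matches f(c).
f(0.768000) = -7.504614, f(2.550000) = 23.498115
step 1: c = 1.199356, f(c) = -5.180559 < 0 → new bracket [1.199356, 2.550000]
step 2: c = 1.443339, f(c) = -3.047734 < 0 → new bracket [1.443339, 2.550000]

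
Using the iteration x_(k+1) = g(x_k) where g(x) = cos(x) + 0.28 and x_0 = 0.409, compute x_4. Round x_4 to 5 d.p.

x_1 = g(0.409000) = 1.197519
x_2 = g(1.197519) = 0.644669
x_3 = g(0.644669) = 1.079299
x_4 = g(1.079299) = 0.751947

0.75195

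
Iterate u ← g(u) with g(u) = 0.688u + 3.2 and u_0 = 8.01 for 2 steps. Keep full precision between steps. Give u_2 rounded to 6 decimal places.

9.193085

u_1 = g(8.010000) = 8.710880
u_2 = g(8.710880) = 9.193085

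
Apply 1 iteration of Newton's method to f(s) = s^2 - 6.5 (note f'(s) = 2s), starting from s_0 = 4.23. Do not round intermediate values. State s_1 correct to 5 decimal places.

2.88332

Newton update: s ← s − f(s)/f'(s).
s_0 = 4.230000: f = 11.392900, f' = 8.460000 → s_1 = 4.230000 - (11.392900)/(8.460000) = 2.883322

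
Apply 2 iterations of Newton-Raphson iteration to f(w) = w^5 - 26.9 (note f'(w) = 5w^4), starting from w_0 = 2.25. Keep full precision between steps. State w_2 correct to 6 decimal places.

1.937597

Newton update: w ← w − f(w)/f'(w).
w_0 = 2.250000: f = 30.765039, f' = 128.144531 → w_1 = 2.250000 - (30.765039)/(128.144531) = 2.009919
w_1 = 2.009919: f = 5.901448, f' = 81.598921 → w_2 = 2.009919 - (5.901448)/(81.598921) = 1.937597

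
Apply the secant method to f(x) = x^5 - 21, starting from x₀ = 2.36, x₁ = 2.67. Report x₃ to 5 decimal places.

1.98126

f(x_0) = 52.208248, f(x_1) = 114.692645
x_2 = 2.670000 - (114.692645)·(2.670000 - 2.360000)/(114.692645 - (52.208248)) = 2.100982; f(x_2) = 19.936631
x_3 = 2.100982 - (19.936631)·(2.100982 - 2.670000)/(19.936631 - (114.692645)) = 1.981261; f(x_3) = 9.528736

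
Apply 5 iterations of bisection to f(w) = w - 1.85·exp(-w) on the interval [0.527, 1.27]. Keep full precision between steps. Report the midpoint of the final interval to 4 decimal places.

0.8172

f(0.527000) = -0.565191, f(1.270000) = 0.750461 (opposite signs)
step 1: m = 0.898500, f(m) = 0.145217 > 0 → root in [0.527000, 0.898500]
step 2: m = 0.712750, f(m) = -0.194294 < 0 → root in [0.712750, 0.898500]
step 3: m = 0.805625, f(m) = -0.020971 < 0 → root in [0.805625, 0.898500]
step 4: m = 0.852063, f(m) = 0.062974 > 0 → root in [0.805625, 0.852063]
step 5: m = 0.828844, f(m) = 0.021219 > 0 → root in [0.805625, 0.828844]
Midpoint of [0.805625, 0.828844] = 0.817234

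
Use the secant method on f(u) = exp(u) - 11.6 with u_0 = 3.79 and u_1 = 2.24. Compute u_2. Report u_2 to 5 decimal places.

2.33811

f(u_0) = 32.656400, f(u_1) = -2.206669
u_2 = 2.240000 - (-2.206669)·(2.240000 - 3.790000)/(-2.206669 - (32.656400)) = 2.338108; f(u_2) = -1.238389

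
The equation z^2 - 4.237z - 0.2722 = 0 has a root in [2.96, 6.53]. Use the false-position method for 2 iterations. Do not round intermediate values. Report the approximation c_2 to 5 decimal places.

f(2.960000) = -4.052120, f(6.530000) = 14.701090
step 1: c = 3.731392, f(c) = -2.158823 < 0 → new bracket [3.731392, 6.530000]
step 2: c = 4.089739, f(c) = -0.874460 < 0 → new bracket [4.089739, 6.530000]

4.08974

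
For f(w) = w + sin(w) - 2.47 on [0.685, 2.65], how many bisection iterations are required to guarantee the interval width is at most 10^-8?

28

Initial width b − a = 2.65 − 0.685 = 1.965000.
After n steps the width is (b−a)/2^n; need (b−a)/2^n ≤ 10^-8.
So n ≥ log₂(1.965000/10^-8) = log₂(196500000.0000) ≈ 27.5500.
Hence n = 28.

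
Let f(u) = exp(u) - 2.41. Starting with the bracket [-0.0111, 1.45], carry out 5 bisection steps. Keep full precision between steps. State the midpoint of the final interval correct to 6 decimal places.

f(-0.011100) = -1.421039, f(1.450000) = 1.853115 (opposite signs)
step 1: m = 0.719450, f(m) = -0.356696 < 0 → root in [0.719450, 1.450000]
step 2: m = 1.084725, f(m) = 0.548626 > 0 → root in [0.719450, 1.084725]
step 3: m = 0.902087, f(m) = 0.054743 > 0 → root in [0.719450, 0.902087]
step 4: m = 0.810769, f(m) = -0.160363 < 0 → root in [0.810769, 0.902087]
step 5: m = 0.856428, f(m) = -0.055265 < 0 → root in [0.856428, 0.902087]
Midpoint of [0.856428, 0.902087] = 0.879258

0.879258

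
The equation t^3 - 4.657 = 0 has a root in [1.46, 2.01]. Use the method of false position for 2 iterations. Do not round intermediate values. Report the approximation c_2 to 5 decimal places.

1.66265

False-position update: c = (a·f(b) − b·f(a))/(f(b) − f(a)); replace the endpoint whose sign matches f(c).
f(1.460000) = -1.544864, f(2.010000) = 3.463601
step 1: c = 1.629648, f(c) = -0.329059 < 0 → new bracket [1.629648, 2.010000]
step 2: c = 1.662648, f(c) = -0.060779 < 0 → new bracket [1.662648, 2.010000]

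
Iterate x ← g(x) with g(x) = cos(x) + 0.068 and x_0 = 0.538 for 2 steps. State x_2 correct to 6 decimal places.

x_1 = g(0.538000) = 0.926735
x_2 = g(0.926735) = 0.668448

0.668448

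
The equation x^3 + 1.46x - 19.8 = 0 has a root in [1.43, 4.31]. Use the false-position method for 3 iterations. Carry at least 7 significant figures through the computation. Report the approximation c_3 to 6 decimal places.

False-position update: c = (a·f(b) − b·f(a))/(f(b) − f(a)); replace the endpoint whose sign matches f(c).
f(1.430000) = -14.787993, f(4.310000) = 66.555591
step 1: c = 1.953574, f(c) = -9.492056 < 0 → new bracket [1.953574, 4.310000]
step 2: c = 2.247697, f(c) = -5.162680 < 0 → new bracket [2.247697, 4.310000]
step 3: c = 2.396153, f(c) = -2.543987 < 0 → new bracket [2.396153, 4.310000]

2.396153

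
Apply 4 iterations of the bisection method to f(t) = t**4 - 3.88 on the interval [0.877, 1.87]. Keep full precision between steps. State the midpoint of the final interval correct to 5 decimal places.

f(0.877000) = -3.288441, f(1.870000) = 8.348310 (opposite signs)
step 1: m = 1.373500, f(m) = -0.321109 < 0 → root in [1.373500, 1.870000]
step 2: m = 1.621750, f(m) = 3.037284 > 0 → root in [1.373500, 1.621750]
step 3: m = 1.497625, f(m) = 1.150514 > 0 → root in [1.373500, 1.497625]
step 4: m = 1.435563, f(m) = 0.367060 > 0 → root in [1.373500, 1.435563]
Midpoint of [1.373500, 1.435563] = 1.404531

1.40453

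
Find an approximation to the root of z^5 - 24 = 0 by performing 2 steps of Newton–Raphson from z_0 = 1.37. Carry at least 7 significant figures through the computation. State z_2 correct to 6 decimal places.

f'(z) = 5z^4
z_0 = 1.370000: f = -19.173828, f' = 17.613768 → z_1 = 1.370000 - (-19.173828)/(17.613768) = 2.458570
z_1 = 2.458570: f = 65.828324, f' = 182.684054 → z_2 = 2.458570 - (65.828324)/(182.684054) = 2.098231

2.098231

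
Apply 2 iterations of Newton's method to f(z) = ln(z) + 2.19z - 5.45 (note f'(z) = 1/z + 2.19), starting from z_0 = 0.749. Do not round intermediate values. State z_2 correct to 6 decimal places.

2.138520

z_0 = 0.749000: f = -4.098706, f' = 3.525113 → z_1 = 0.749000 - (-4.098706)/(3.525113) = 1.911716
z_1 = 1.911716: f = -0.615340, f' = 2.713090 → z_2 = 1.911716 - (-0.615340)/(2.713090) = 2.138520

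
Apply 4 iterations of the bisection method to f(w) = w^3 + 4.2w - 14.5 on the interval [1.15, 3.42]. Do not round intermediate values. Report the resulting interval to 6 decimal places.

[1.859375, 2.001250]

f(1.150000) = -8.149125, f(3.420000) = 39.865688 (opposite signs)
step 1: m = 2.285000, f(m) = 7.027499 > 0 → root in [1.150000, 2.285000]
step 2: m = 1.717500, f(m) = -2.220208 < 0 → root in [1.717500, 2.285000]
step 3: m = 2.001250, f(m) = 1.920259 > 0 → root in [1.717500, 2.001250]
step 4: m = 1.859375, f(m) = -0.262254 < 0 → root in [1.859375, 2.001250]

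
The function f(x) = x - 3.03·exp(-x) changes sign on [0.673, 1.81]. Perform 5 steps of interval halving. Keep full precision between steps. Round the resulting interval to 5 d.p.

[1.02831, 1.06384]

f(0.673000) = -0.872833, f(1.810000) = 1.314128 (opposite signs)
step 1: m = 1.241500, f(m) = 0.365980 > 0 → root in [0.673000, 1.241500]
step 2: m = 0.957250, f(m) = -0.206110 < 0 → root in [0.957250, 1.241500]
step 3: m = 1.099375, f(m) = 0.090145 > 0 → root in [0.957250, 1.099375]
step 4: m = 1.028312, f(m) = -0.055246 < 0 → root in [1.028312, 1.099375]
step 5: m = 1.063844, f(m) = 0.018110 > 0 → root in [1.028312, 1.063844]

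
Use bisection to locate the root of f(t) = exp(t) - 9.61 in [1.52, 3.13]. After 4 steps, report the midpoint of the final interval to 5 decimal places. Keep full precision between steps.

f(1.520000) = -5.037775, f(3.130000) = 13.263980 (opposite signs)
step 1: m = 2.325000, f(m) = 0.616680 > 0 → root in [1.520000, 2.325000]
step 2: m = 1.922500, f(m) = -2.771968 < 0 → root in [1.922500, 2.325000]
step 3: m = 2.123750, f(m) = -1.247562 < 0 → root in [2.123750, 2.325000]
step 4: m = 2.224375, f(m) = -0.362299 < 0 → root in [2.224375, 2.325000]
Midpoint of [2.224375, 2.325000] = 2.274688

2.27469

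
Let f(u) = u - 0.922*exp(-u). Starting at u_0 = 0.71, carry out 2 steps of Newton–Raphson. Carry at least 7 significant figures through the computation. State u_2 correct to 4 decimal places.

Newton update: u ← u − f(u)/f'(u).
f'(u) = 1 + 0.922*exp(-u)
u_0 = 0.710000: f = 0.256704, f' = 1.453296 → u_1 = 0.710000 - (0.256704)/(1.453296) = 0.533364
u_1 = 0.533364: f = -0.007507, f' = 1.540871 → u_2 = 0.533364 - (-0.007507)/(1.540871) = 0.538236

0.5382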